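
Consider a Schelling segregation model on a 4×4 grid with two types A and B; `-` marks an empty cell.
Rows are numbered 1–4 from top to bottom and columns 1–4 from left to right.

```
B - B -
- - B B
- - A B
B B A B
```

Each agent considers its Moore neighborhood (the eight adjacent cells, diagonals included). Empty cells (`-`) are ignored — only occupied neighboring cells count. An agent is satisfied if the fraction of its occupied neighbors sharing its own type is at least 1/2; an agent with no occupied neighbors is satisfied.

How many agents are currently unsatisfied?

4

(1,1)B 0/0 satisfied
(1,3)B 2/2 satisfied
(2,3)B 3/4 satisfied
(2,4)B 3/4 satisfied
(3,3)A 1/6 not
(3,4)B 3/5 satisfied
(4,1)B 1/1 satisfied
(4,2)B 1/3 not
(4,3)A 1/4 not
(4,4)B 1/3 not
Unsatisfied: (3,3), (4,2), (4,3), (4,4) — 4 in total.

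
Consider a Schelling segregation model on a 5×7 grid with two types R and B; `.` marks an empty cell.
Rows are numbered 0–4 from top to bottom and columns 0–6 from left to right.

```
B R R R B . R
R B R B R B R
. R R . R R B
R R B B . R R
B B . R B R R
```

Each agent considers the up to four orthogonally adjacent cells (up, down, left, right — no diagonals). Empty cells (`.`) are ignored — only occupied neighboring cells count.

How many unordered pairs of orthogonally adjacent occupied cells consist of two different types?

24

Scan each occupied cell's neighbors to the right and below so each pair is counted once.
From row 0: 6 unlike of 10 pairs (running 6/10).
From row 1: 9 unlike of 11 pairs (running 15/21).
From row 2: 3 unlike of 7 pairs (running 18/28).
From row 3: 4 unlike of 9 pairs (running 22/37).
From row 4: 2 unlike of 4 pairs (running 24/41).
Total adjacent occupied pairs: 41; unlike-type pairs: 24.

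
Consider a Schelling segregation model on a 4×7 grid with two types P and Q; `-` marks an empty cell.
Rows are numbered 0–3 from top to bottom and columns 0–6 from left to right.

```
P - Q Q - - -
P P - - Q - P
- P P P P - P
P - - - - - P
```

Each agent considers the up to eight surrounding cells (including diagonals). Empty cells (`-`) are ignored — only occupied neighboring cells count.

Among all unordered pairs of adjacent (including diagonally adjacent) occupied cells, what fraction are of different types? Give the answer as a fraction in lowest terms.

Scan each occupied cell's neighbors to the right and below (and the two forward diagonals) so each pair is counted once.
Row 0: P(0,0)–P(1,0)= P(0,0)–P(1,1)= Q(0,2)–Q(0,3)= Q(0,2)–P(1,1)≠ Q(0,3)–Q(1,4)=  → 1/5 unlike.
Row 1: P(1,0)–P(1,1)= P(1,0)–P(2,1)= P(1,1)–P(2,1)= P(1,1)–P(2,2)= Q(1,4)–P(2,4)≠ Q(1,4)–P(2,3)≠ P(1,6)–P(2,6)=  → 2/7 unlike.
Row 2: P(2,1)–P(2,2)= P(2,1)–P(3,0)= P(2,2)–P(2,3)= P(2,3)–P(2,4)= P(2,6)–P(3,6)=  → 0/5 unlike.
Total adjacent occupied pairs: 17; unlike-type pairs: 3.
3/17 is already in lowest terms.

3/17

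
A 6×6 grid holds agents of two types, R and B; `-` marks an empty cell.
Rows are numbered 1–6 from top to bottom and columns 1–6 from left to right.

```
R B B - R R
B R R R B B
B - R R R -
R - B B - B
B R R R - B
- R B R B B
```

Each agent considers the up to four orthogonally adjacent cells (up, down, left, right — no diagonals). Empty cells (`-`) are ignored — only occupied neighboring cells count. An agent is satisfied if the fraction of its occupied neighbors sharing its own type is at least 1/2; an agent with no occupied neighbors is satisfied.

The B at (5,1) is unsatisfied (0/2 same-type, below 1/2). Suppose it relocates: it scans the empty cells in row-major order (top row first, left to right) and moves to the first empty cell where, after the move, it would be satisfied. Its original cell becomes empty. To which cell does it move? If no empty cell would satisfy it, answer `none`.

(3,6)

Vacating (5,1). Empty cells in order:
  (1,4): 1/3 same-type → still unsatisfied.
  (3,2): 1/3 same-type → still unsatisfied.
  (3,6): 2/3 same-type → satisfied — stop here.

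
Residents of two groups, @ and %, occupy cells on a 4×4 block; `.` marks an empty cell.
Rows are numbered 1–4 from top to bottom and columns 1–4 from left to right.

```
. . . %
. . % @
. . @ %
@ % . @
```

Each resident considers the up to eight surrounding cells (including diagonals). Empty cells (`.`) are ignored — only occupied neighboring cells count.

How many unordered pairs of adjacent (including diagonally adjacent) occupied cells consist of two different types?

Scan each occupied cell's neighbors to the right and below (and the two forward diagonals) so each pair is counted once.
Row 1: %(1,4)–@(2,4)≠ %(1,4)–%(2,3)=  → 1/2 unlike.
Row 2: %(2,3)–@(2,4)≠ %(2,3)–@(3,3)≠ %(2,3)–%(3,4)= @(2,4)–%(3,4)≠ @(2,4)–@(3,3)=  → 3/5 unlike.
Row 3: @(3,3)–%(3,4)≠ @(3,3)–@(4,4)= @(3,3)–%(4,2)≠ %(3,4)–@(4,4)≠  → 3/4 unlike.
Row 4: @(4,1)–%(4,2)≠  → 1/1 unlike.
Total adjacent occupied pairs: 12; unlike-type pairs: 8.

8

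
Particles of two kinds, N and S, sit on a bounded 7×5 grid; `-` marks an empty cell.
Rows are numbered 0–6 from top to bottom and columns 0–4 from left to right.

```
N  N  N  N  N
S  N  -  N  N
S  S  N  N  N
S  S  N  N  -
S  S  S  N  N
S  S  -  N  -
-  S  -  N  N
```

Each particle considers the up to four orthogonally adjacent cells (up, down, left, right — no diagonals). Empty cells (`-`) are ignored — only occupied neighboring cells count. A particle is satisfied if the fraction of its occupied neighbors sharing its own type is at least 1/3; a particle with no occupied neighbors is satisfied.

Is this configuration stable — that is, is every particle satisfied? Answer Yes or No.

Row 0: (0,0)N 1/2 satisfied · (0,1)N 3/3 satisfied · (0,2)N 2/2 satisfied · (0,3)N 3/3 satisfied · (0,4)N 2/2 satisfied
Row 1: (1,0)S 1/3 satisfied · (1,1)N 1/3 satisfied · (1,3)N 3/3 satisfied · (1,4)N 3/3 satisfied
Row 2: (2,0)S 3/3 satisfied · (2,1)S 2/4 satisfied · (2,2)N 2/3 satisfied · (2,3)N 4/4 satisfied · (2,4)N 2/2 satisfied
Row 3: (3,0)S 3/3 satisfied · (3,1)S 3/4 satisfied · (3,2)N 2/4 satisfied · (3,3)N 3/3 satisfied
Row 4: (4,0)S 3/3 satisfied · (4,1)S 4/4 satisfied · (4,2)S 1/3 satisfied · (4,3)N 3/4 satisfied · (4,4)N 1/1 satisfied
Row 5: (5,0)S 2/2 satisfied · (5,1)S 3/3 satisfied · (5,3)N 2/2 satisfied
Row 6: (6,1)S 1/1 satisfied · (6,3)N 2/2 satisfied · (6,4)N 1/1 satisfied
All meet the threshold, so the configuration is stable.

Yes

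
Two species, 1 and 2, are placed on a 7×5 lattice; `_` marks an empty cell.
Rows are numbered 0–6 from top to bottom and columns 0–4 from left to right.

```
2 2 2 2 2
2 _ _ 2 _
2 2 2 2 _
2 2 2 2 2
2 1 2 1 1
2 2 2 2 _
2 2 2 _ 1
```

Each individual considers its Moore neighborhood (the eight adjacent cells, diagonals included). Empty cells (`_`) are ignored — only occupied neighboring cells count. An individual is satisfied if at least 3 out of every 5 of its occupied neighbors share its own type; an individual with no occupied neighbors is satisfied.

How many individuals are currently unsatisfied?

6

Row 0: (0,0)2 2/2 ✓ · (0,1)2 3/3 ✓ · (0,2)2 3/3 ✓ · (0,3)2 3/3 ✓ · (0,4)2 2/2 ✓
Row 1: (1,0)2 4/4 ✓ · (1,3)2 5/5 ✓
Row 2: (2,0)2 4/4 ✓ · (2,1)2 6/6 ✓ · (2,2)2 6/6 ✓ · (2,3)2 5/5 ✓
Row 3: (3,0)2 4/5 ✓ · (3,1)2 7/8 ✓ · (3,2)2 6/8 ✓ · (3,3)2 5/7 ✓ · (3,4)2 2/4 ✗
Row 4: (4,0)2 4/5 ✓ · (4,1)1 0/8 ✗ · (4,2)2 6/8 ✓ · (4,3)1 1/7 ✗ · (4,4)1 1/4 ✗
Row 5: (5,0)2 4/5 ✓ · (5,1)2 7/8 ✓ · (5,2)2 5/7 ✓ · (5,3)2 3/6 ✗
Row 6: (6,0)2 3/3 ✓ · (6,1)2 5/5 ✓ · (6,2)2 4/4 ✓ · (6,4)1 0/1 ✗
Unsatisfied: (3,4), (4,1), (4,3), (4,4), (5,3), (6,4) — 6 in total.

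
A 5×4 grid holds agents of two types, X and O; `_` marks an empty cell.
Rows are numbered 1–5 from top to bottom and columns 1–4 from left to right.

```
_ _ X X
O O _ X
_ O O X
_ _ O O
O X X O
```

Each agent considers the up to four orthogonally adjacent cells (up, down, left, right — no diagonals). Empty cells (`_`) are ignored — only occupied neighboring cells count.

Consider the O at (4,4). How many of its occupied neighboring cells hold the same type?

Occupied neighbors of (4,4): (3,4)=X, (5,4)=O, (4,3)=O.
Same type (O): 2 of 3.

2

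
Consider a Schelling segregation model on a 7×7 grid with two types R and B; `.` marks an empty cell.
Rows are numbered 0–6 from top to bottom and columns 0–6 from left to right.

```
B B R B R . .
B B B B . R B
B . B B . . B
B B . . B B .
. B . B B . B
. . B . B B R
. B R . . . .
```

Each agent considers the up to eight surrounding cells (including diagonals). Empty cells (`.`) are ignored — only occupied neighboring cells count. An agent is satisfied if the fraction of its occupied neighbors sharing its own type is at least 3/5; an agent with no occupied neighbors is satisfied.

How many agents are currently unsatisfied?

Row 0: (0,0)B 3/3 ✓ · (0,1)B 4/5 ✓ · (0,2)R 0/5 ✗ · (0,3)B 2/4 ✗ · (0,4)R 1/3 ✗
Row 1: (1,0)B 4/4 ✓ · (1,1)B 6/7 ✓ · (1,2)B 6/7 ✓ · (1,3)B 4/6 ✓ · (1,5)R 1/3 ✗ · (1,6)B 1/2 ✗
Row 2: (2,0)B 4/4 ✓ · (2,2)B 5/5 ✓ · (2,3)B 4/4 ✓ · (2,6)B 2/3 ✓
Row 3: (3,0)B 3/3 ✓ · (3,1)B 4/4 ✓ · (3,4)B 4/4 ✓ · (3,5)B 4/4 ✓
Row 4: (4,1)B 3/3 ✓ · (4,3)B 4/4 ✓ · (4,4)B 5/5 ✓ · (4,6)B 2/3 ✓
Row 5: (5,2)B 3/4 ✓ · (5,4)B 3/3 ✓ · (5,5)B 3/4 ✓ · (5,6)R 0/2 ✗
Row 6: (6,1)B 1/2 ✗ · (6,2)R 0/2 ✗
Unsatisfied: (0,2), (0,3), (0,4), (1,5), (1,6), (5,6), (6,1), (6,2) — 8 in total.

8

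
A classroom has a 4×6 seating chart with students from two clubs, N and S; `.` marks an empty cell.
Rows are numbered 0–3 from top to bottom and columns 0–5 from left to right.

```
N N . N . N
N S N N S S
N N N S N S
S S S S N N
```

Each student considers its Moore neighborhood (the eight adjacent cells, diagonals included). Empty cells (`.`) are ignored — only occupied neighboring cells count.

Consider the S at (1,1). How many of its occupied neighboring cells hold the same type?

Occupied neighbors of (1,1): (0,0)=N, (0,1)=N, (1,0)=N, (1,2)=N, (2,0)=N, (2,1)=N, (2,2)=N.
Same type (S): 0 of 7.

0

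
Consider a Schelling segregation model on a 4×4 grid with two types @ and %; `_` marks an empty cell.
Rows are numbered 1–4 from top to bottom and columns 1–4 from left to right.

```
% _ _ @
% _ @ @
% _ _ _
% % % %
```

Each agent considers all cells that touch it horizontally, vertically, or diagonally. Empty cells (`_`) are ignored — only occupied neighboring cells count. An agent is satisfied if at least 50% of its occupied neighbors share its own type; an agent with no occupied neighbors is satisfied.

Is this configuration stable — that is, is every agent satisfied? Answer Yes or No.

(1,1)% 1/1 ✓
(1,4)@ 2/2 ✓
(2,1)% 2/2 ✓
(2,3)@ 2/2 ✓
(2,4)@ 2/2 ✓
(3,1)% 3/3 ✓
(4,1)% 2/2 ✓
(4,2)% 3/3 ✓
(4,3)% 2/2 ✓
(4,4)% 1/1 ✓
All meet the threshold, so the configuration is stable.

Yes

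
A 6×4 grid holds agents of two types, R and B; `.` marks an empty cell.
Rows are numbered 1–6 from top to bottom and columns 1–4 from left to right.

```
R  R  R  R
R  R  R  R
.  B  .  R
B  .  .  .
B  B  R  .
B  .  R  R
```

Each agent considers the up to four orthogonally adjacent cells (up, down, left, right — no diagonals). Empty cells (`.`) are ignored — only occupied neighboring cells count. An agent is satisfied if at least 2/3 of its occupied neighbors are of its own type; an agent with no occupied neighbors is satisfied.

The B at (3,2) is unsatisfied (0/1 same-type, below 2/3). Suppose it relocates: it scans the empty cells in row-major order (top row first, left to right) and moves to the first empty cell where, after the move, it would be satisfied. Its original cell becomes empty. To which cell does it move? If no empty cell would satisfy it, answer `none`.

Vacating (3,2). Empty cells in order:
  (3,1): 1/2 same-type → still unsatisfied.
  (3,3): 0/2 same-type → still unsatisfied.
  (4,2): 2/2 same-type → satisfied — stop here.

(4,2)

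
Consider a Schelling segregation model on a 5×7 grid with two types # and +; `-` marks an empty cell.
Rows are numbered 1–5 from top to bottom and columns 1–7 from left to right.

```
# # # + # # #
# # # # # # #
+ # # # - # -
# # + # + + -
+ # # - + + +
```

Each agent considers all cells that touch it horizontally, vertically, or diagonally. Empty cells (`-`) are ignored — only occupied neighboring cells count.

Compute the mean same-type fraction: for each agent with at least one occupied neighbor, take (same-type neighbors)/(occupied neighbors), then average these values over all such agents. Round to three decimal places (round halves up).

0.707

(1,1)# 3/3
(1,2)# 5/5
(1,3)# 4/5
(1,4)+ 0/5
(1,5)# 4/5
(1,6)# 5/5
(1,7)# 3/3
(2,1)# 4/5
(2,2)# 7/8
(2,3)# 7/8
(2,4)# 6/7
(2,5)# 6/7
(2,6)# 6/6
(2,7)# 4/4
(3,1)+ 0/5
(3,2)# 6/8
(3,3)# 7/8
(3,4)# 5/7
(3,6)# 3/5
(4,1)# 3/5
(4,2)# 5/8
(4,3)+ 0/7
(4,4)# 3/6
(4,5)+ 3/6
(4,6)+ 4/5
(5,1)+ 0/3
(5,2)# 3/5
(5,3)# 3/4
(5,5)+ 3/4
(5,6)+ 4/4
(5,7)+ 2/2
Sum over 31 agents: 3/3 + 5/5 + 4/5 + 0/5 + 4/5 + 5/5 + 3/3 + 4/5 + 7/8 + 7/8 + 6/7 + 6/7 + 6/6 + 4/4 + 0/5 + 6/8 + 7/8 + 5/7 + 3/5 + 3/5 + 5/8 + 0/7 + 3/6 + 3/6 + 4/5 + 0/3 + 3/5 + 3/4 + 3/4 + 4/4 + 2/2 = 307/14; mean = 307/14 ÷ 31 = 307/434 = 0.707373… → 0.707.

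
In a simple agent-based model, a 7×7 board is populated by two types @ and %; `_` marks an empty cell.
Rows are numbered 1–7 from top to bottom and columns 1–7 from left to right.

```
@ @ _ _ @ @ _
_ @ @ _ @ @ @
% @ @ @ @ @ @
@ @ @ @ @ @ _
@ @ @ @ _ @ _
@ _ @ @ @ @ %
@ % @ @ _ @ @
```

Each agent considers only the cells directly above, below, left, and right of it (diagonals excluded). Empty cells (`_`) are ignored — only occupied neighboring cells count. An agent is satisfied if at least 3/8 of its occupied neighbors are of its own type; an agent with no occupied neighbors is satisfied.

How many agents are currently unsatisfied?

Row 1: (1,1)@ 1/1 ok · (1,2)@ 2/2 ok · (1,5)@ 2/2 ok · (1,6)@ 2/2 ok
Row 2: (2,2)@ 3/3 ok · (2,3)@ 2/2 ok · (2,5)@ 3/3 ok · (2,6)@ 4/4 ok · (2,7)@ 2/2 ok
Row 3: (3,1)% 0/2 unhappy · (3,2)@ 3/4 ok · (3,3)@ 4/4 ok · (3,4)@ 3/3 ok · (3,5)@ 4/4 ok · (3,6)@ 4/4 ok · (3,7)@ 2/2 ok
Row 4: (4,1)@ 2/3 ok · (4,2)@ 4/4 ok · (4,3)@ 4/4 ok · (4,4)@ 4/4 ok · (4,5)@ 3/3 ok · (4,6)@ 3/3 ok
Row 5: (5,1)@ 3/3 ok · (5,2)@ 3/3 ok · (5,3)@ 4/4 ok · (5,4)@ 3/3 ok · (5,6)@ 2/2 ok
Row 6: (6,1)@ 2/2 ok · (6,3)@ 3/3 ok · (6,4)@ 4/4 ok · (6,5)@ 2/2 ok · (6,6)@ 3/4 ok · (6,7)% 0/2 unhappy
Row 7: (7,1)@ 1/2 ok · (7,2)% 0/2 unhappy · (7,3)@ 2/3 ok · (7,4)@ 2/2 ok · (7,6)@ 2/2 ok · (7,7)@ 1/2 ok
Unsatisfied: (3,1), (6,7), (7,2) — 3 in total.

3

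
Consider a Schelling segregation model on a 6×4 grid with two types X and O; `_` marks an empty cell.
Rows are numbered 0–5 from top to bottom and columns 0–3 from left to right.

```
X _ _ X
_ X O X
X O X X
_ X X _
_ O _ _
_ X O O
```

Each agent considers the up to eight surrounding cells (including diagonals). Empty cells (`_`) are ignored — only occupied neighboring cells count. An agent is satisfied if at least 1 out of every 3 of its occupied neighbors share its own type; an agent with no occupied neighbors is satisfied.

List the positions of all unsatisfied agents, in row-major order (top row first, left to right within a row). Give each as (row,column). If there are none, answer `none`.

(1,2), (2,1), (4,1), (5,1)

(0,0)X 1/1 ✓
(0,3)X 1/2 ✓
(1,1)X 3/5 ✓
(1,2)O 1/6 ✗
(1,3)X 3/4 ✓
(2,0)X 2/3 ✓
(2,1)O 1/6 ✗
(2,2)X 5/7 ✓
(2,3)X 3/4 ✓
(3,1)X 3/5 ✓
(3,2)X 3/5 ✓
(4,1)O 1/4 ✗
(5,1)X 0/2 ✗
(5,2)O 2/3 ✓
(5,3)O 1/1 ✓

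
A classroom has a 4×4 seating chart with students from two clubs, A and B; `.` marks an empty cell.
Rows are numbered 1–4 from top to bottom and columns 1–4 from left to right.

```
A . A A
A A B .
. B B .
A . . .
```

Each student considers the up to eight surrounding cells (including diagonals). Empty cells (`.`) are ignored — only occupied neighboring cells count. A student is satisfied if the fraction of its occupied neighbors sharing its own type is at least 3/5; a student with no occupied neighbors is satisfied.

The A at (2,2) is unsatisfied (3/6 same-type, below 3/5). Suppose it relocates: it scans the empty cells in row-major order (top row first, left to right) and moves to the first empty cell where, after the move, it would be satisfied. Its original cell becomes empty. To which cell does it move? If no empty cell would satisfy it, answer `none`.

Vacating (2,2). Empty cells in order:
  (1,2): 3/4 same-type → satisfied — stop here.

(1,2)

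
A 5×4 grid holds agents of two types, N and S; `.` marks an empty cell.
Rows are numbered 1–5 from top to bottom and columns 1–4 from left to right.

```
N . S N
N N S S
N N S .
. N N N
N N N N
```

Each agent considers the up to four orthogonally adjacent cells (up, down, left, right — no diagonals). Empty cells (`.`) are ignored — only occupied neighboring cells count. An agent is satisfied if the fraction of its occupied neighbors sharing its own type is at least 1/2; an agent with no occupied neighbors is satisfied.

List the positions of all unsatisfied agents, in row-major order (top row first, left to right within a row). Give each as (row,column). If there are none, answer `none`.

(1,4), (3,3)

Row 1: (1,1)N 1/1 ✓ · (1,3)S 1/2 ✓ · (1,4)N 0/2 ✗
Row 2: (2,1)N 3/3 ✓ · (2,2)N 2/3 ✓ · (2,3)S 3/4 ✓ · (2,4)S 1/2 ✓
Row 3: (3,1)N 2/2 ✓ · (3,2)N 3/4 ✓ · (3,3)S 1/3 ✗
Row 4: (4,2)N 3/3 ✓ · (4,3)N 3/4 ✓ · (4,4)N 2/2 ✓
Row 5: (5,1)N 1/1 ✓ · (5,2)N 3/3 ✓ · (5,3)N 3/3 ✓ · (5,4)N 2/2 ✓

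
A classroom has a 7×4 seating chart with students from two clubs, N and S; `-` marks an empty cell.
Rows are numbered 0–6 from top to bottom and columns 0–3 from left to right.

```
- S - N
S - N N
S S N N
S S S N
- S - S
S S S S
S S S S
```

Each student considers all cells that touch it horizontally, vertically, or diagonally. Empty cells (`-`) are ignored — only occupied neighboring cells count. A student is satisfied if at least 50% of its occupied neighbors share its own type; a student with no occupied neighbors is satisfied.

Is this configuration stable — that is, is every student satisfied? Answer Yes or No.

Yes

(0,1)S 1/2 ✓
(0,3)N 2/2 ✓
(1,0)S 3/3 ✓
(1,2)N 4/6 ✓
(1,3)N 4/4 ✓
(2,0)S 4/4 ✓
(2,1)S 5/7 ✓
(2,2)N 4/7 ✓
(2,3)N 4/5 ✓
(3,0)S 4/4 ✓
(3,1)S 5/6 ✓
(3,2)S 4/7 ✓
(3,3)N 2/4 ✓
(4,1)S 6/6 ✓
(4,3)S 3/4 ✓
(5,0)S 4/4 ✓
(5,1)S 6/6 ✓
(5,2)S 7/7 ✓
(5,3)S 4/4 ✓
(6,0)S 3/3 ✓
(6,1)S 5/5 ✓
(6,2)S 5/5 ✓
(6,3)S 3/3 ✓
All meet the threshold, so the configuration is stable.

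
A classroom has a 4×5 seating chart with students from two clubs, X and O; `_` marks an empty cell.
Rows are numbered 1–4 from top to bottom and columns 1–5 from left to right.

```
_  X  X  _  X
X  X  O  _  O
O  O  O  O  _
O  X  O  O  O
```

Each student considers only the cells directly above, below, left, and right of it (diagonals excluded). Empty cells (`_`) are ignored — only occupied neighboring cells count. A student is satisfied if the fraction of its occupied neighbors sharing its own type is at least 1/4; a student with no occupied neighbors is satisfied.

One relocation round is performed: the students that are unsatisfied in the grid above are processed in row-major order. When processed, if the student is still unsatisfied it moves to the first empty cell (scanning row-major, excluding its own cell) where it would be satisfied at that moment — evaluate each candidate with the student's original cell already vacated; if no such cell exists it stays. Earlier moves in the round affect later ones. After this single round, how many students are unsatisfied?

Initially unsatisfied (in order): (1,5), (2,5), (4,2).
  (1,5) → (1,1).
  (2,5): now satisfied by earlier moves; stays.
  (4,2) → (1,4).
Resulting grid:
X X X X _
X X O _ O
O O O O _
O _ O O O
All satisfied now.

0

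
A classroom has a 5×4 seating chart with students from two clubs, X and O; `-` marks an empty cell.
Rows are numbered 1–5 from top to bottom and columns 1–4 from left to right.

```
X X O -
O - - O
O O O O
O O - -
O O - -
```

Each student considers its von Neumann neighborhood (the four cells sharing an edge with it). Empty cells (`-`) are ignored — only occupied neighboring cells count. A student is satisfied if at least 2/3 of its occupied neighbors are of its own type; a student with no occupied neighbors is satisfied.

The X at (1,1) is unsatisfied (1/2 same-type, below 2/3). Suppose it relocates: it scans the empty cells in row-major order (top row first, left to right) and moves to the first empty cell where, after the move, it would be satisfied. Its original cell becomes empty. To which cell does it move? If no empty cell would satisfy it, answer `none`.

(5,4)

Vacating (1,1). Empty cells in order:
  (1,4): 0/2 same-type → still unsatisfied.
  (2,2): 1/3 same-type → still unsatisfied.
  (2,3): 0/3 same-type → still unsatisfied.
  (4,3): 0/2 same-type → still unsatisfied.
  (4,4): 0/1 same-type → still unsatisfied.
  (5,3): 0/1 same-type → still unsatisfied.
  (5,4): 0/0 same-type → satisfied — stop here.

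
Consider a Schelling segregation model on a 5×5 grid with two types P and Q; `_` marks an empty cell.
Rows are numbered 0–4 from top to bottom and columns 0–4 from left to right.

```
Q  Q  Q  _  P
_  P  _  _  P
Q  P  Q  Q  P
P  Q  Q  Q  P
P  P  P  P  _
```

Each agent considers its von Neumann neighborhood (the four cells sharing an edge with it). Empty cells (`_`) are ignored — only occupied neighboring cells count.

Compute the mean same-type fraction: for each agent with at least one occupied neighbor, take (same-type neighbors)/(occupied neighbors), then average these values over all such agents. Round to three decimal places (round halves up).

0.629

Row 0: (0,0)Q 1/1 · (0,1)Q 2/3 · (0,2)Q 1/1 · (0,4)P 1/1
Row 1: (1,1)P 1/2 · (1,4)P 2/2
Row 2: (2,0)Q 0/2 · (2,1)P 1/4 · (2,2)Q 2/3 · (2,3)Q 2/3 · (2,4)P 2/3
Row 3: (3,0)P 1/3 · (3,1)Q 1/4 · (3,2)Q 3/4 · (3,3)Q 2/4 · (3,4)P 1/2
Row 4: (4,0)P 2/2 · (4,1)P 2/3 · (4,2)P 2/3 · (4,3)P 1/2
Sum over 20 agents: 1/1 + 2/3 + 1/1 + 1/1 + 1/2 + 2/2 + 0/2 + 1/4 + 2/3 + 2/3 + 2/3 + 1/3 + 1/4 + 3/4 + 2/4 + 1/2 + 2/2 + 2/3 + 2/3 + 1/2 = 151/12; mean = 151/12 ÷ 20 = 151/240 = 0.629166… → 0.629.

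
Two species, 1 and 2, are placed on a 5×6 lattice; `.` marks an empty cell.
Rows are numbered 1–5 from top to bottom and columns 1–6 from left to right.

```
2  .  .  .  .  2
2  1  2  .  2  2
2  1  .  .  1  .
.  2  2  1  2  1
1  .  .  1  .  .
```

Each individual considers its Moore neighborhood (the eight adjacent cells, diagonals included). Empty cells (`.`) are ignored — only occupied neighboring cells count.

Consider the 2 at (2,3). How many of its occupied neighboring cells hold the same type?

0

Occupied neighbors of (2,3): (2,2)=1, (3,2)=1.
Same type (2): 0 of 2.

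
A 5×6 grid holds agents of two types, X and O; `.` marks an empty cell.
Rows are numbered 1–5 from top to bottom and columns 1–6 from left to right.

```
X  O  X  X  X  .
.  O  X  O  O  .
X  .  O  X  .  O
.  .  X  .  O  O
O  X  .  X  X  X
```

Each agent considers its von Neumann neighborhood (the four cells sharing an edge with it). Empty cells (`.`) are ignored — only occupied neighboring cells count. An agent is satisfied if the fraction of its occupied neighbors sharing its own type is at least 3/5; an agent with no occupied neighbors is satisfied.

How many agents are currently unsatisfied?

14

Row 1: (1,1)X 0/1 not · (1,2)O 1/3 not · (1,3)X 2/3 satisfied · (1,4)X 2/3 satisfied · (1,5)X 1/2 not
Row 2: (2,2)O 1/2 not · (2,3)X 1/4 not · (2,4)O 1/4 not · (2,5)O 1/2 not
Row 3: (3,1)X 0/0 satisfied · (3,3)O 0/3 not · (3,4)X 0/2 not · (3,6)O 1/1 satisfied
Row 4: (4,3)X 0/1 not · (4,5)O 1/2 not · (4,6)O 2/3 satisfied
Row 5: (5,1)O 0/1 not · (5,2)X 0/1 not · (5,4)X 1/1 satisfied · (5,5)X 2/3 satisfied · (5,6)X 1/2 not
Unsatisfied: (1,1), (1,2), (1,5), (2,2), (2,3), (2,4), (2,5), (3,3), (3,4), (4,3), (4,5), (5,1), (5,2), (5,6) — 14 in total.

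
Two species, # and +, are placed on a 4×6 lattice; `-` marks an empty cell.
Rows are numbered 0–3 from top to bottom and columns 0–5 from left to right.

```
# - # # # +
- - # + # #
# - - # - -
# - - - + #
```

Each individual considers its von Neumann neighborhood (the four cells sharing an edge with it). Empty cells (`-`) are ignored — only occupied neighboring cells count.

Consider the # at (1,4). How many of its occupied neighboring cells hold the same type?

Occupied neighbors of (1,4): (0,4)=#, (1,3)=+, (1,5)=#.
Same type (#): 2 of 3.

2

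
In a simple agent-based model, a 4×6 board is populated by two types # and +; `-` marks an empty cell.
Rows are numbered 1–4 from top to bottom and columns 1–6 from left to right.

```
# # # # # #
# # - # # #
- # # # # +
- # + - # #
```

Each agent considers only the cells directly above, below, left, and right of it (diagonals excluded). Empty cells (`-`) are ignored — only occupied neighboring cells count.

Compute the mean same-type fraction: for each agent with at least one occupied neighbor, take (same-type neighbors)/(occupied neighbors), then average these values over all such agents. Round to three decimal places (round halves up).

Row 1: (1,1)# 2/2 · (1,2)# 3/3 · (1,3)# 2/2 · (1,4)# 3/3 · (1,5)# 3/3 · (1,6)# 2/2
Row 2: (2,1)# 2/2 · (2,2)# 3/3 · (2,4)# 3/3 · (2,5)# 4/4 · (2,6)# 2/3
Row 3: (3,2)# 3/3 · (3,3)# 2/3 · (3,4)# 3/3 · (3,5)# 3/4 · (3,6)+ 0/3
Row 4: (4,2)# 1/2 · (4,3)+ 0/2 · (4,5)# 2/2 · (4,6)# 1/2
Sum over 20 agents: 2/2 + 3/3 + 2/2 + 3/3 + 3/3 + 2/2 + 2/2 + 3/3 + 3/3 + 4/4 + 2/3 + 3/3 + 2/3 + 3/3 + 3/4 + 0/3 + 1/2 + 0/2 + 2/2 + 1/2 = 193/12; mean = 193/12 ÷ 20 = 193/240 = 0.804166… → 0.804.

0.804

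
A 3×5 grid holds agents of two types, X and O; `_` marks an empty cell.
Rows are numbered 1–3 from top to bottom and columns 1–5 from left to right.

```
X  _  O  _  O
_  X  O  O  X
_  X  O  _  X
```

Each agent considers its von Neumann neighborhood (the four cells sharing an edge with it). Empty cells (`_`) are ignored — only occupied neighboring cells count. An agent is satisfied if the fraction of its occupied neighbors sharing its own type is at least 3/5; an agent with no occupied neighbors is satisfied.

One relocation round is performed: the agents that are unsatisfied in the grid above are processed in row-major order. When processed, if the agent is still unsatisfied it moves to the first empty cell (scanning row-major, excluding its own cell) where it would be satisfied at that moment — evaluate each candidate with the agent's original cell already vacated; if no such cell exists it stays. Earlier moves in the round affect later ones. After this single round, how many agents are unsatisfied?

Initially unsatisfied (in order): (1,5), (2,2), (2,4), (2,5), (3,2), (3,3).
  (1,5) → (1,4).
  (2,2) → (2,1).
  (2,4): now satisfied by earlier moves; stays.
  (2,5) → (2,2).
  (3,2) → (1,2).
  (3,3): now satisfied by earlier moves; stays.
Resulting grid:
X X O O _
X X O O _
_ _ O _ X
All satisfied now.

0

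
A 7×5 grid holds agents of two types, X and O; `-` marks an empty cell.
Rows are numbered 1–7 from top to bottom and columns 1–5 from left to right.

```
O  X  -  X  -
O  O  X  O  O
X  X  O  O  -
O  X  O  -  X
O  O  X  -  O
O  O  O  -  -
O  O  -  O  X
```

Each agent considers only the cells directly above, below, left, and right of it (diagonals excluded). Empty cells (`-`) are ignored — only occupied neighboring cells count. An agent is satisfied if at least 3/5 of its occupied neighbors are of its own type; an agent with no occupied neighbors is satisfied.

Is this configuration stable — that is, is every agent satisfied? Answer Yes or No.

No

Row 1: (1,1)O 1/2 unhappy · (1,2)X 0/2 unhappy · (1,4)X 0/1 unhappy
Row 2: (2,1)O 2/3 ok · (2,2)O 1/4 unhappy · (2,3)X 0/3 unhappy · (2,4)O 2/4 unhappy · (2,5)O 1/1 ok
Row 3: (3,1)X 1/3 unhappy · (3,2)X 2/4 unhappy · (3,3)O 2/4 unhappy · (3,4)O 2/2 ok
Row 4: (4,1)O 1/3 unhappy · (4,2)X 1/4 unhappy · (4,3)O 1/3 unhappy · (4,5)X 0/1 unhappy
Row 5: (5,1)O 3/3 ok · (5,2)O 2/4 unhappy · (5,3)X 0/3 unhappy · (5,5)O 0/1 unhappy
Row 6: (6,1)O 3/3 ok · (6,2)O 4/4 ok · (6,3)O 1/2 unhappy
Row 7: (7,1)O 2/2 ok · (7,2)O 2/2 ok · (7,4)O 0/1 unhappy · (7,5)X 0/1 unhappy
For instance (1,1) has only 1/2 same-type neighbors, below 3/5.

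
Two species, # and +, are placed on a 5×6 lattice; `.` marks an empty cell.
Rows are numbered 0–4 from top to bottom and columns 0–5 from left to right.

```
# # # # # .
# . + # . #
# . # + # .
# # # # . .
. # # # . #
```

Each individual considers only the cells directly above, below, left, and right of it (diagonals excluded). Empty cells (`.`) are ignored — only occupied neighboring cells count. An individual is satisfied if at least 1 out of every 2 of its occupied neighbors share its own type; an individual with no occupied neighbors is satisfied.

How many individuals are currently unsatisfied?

5

Row 0: (0,0)# 2/2 ok · (0,1)# 2/2 ok · (0,2)# 2/3 ok · (0,3)# 3/3 ok · (0,4)# 1/1 ok
Row 1: (1,0)# 2/2 ok · (1,2)+ 0/3 unhappy · (1,3)# 1/3 unhappy · (1,5)# 0/0 ok
Row 2: (2,0)# 2/2 ok · (2,2)# 1/3 unhappy · (2,3)+ 0/4 unhappy · (2,4)# 0/1 unhappy
Row 3: (3,0)# 2/2 ok · (3,1)# 3/3 ok · (3,2)# 4/4 ok · (3,3)# 2/3 ok
Row 4: (4,1)# 2/2 ok · (4,2)# 3/3 ok · (4,3)# 2/2 ok · (4,5)# 0/0 ok
Unsatisfied: (1,2), (1,3), (2,2), (2,3), (2,4) — 5 in total.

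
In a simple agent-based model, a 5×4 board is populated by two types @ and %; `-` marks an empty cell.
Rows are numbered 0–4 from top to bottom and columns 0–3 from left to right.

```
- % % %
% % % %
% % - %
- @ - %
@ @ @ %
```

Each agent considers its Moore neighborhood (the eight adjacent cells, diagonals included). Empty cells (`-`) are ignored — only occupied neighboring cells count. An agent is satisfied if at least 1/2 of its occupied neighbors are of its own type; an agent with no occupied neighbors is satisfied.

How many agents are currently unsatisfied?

(0,1)% 4/4 ✓
(0,2)% 5/5 ✓
(0,3)% 3/3 ✓
(1,0)% 4/4 ✓
(1,1)% 6/6 ✓
(1,2)% 7/7 ✓
(1,3)% 4/4 ✓
(2,0)% 3/4 ✓
(2,1)% 4/5 ✓
(2,3)% 3/3 ✓
(3,1)@ 3/5 ✓
(3,3)% 2/3 ✓
(4,0)@ 2/2 ✓
(4,1)@ 3/3 ✓
(4,2)@ 2/4 ✓
(4,3)% 1/2 ✓
Every one meets the threshold.

0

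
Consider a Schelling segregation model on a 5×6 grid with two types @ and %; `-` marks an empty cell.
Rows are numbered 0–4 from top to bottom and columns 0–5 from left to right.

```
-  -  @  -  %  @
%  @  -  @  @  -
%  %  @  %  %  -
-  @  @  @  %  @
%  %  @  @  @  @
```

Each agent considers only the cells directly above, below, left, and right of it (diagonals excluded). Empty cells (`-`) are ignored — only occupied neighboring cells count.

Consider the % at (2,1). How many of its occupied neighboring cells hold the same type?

1

Occupied neighbors of (2,1): (1,1)=@, (3,1)=@, (2,0)=%, (2,2)=@.
Same type (%): 1 of 4.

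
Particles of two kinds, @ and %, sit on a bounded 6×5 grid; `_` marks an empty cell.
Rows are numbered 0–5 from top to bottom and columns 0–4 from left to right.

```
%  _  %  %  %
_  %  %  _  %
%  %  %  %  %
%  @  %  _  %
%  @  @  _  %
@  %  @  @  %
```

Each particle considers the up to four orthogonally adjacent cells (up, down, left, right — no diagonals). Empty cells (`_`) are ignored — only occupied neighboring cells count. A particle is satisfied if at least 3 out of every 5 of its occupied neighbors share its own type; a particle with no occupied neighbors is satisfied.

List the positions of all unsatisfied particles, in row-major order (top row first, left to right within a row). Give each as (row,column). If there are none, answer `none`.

(3,1), (3,2), (4,0), (4,1), (5,0), (5,1), (5,3), (5,4)

(0,0)% 0/0 ✓
(0,2)% 2/2 ✓
(0,3)% 2/2 ✓
(0,4)% 2/2 ✓
(1,1)% 2/2 ✓
(1,2)% 3/3 ✓
(1,4)% 2/2 ✓
(2,0)% 2/2 ✓
(2,1)% 3/4 ✓
(2,2)% 4/4 ✓
(2,3)% 2/2 ✓
(2,4)% 3/3 ✓
(3,0)% 2/3 ✓
(3,1)@ 1/4 ✗
(3,2)% 1/3 ✗
(3,4)% 2/2 ✓
(4,0)% 1/3 ✗
(4,1)@ 2/4 ✗
(4,2)@ 2/3 ✓
(4,4)% 2/2 ✓
(5,0)@ 0/2 ✗
(5,1)% 0/3 ✗
(5,2)@ 2/3 ✓
(5,3)@ 1/2 ✗
(5,4)% 1/2 ✗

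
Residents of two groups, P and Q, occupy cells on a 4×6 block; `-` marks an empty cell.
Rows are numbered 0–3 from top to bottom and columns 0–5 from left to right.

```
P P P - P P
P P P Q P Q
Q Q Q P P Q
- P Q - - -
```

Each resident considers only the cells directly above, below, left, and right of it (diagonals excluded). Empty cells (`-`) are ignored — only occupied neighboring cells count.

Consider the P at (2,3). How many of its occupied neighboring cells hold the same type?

1

Occupied neighbors of (2,3): (1,3)=Q, (2,2)=Q, (2,4)=P.
Same type (P): 1 of 3.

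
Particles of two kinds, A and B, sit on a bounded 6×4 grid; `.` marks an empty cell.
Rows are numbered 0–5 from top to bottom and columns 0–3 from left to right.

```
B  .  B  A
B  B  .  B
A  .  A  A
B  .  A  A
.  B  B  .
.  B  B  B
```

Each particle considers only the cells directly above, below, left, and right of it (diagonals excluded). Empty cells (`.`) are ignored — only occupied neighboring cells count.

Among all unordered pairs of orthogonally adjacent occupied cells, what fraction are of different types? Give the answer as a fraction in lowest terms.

6/17

Scan each occupied cell's neighbors to the right and below so each pair is counted once.
From row 0: 2 unlike of 3 pairs (running 2/3).
From row 1: 2 unlike of 3 pairs (running 4/6).
From row 2: 1 unlike of 4 pairs (running 5/10).
From row 3: 1 unlike of 2 pairs (running 6/12).
From row 4: 0 unlike of 3 pairs (running 6/15).
From row 5: 0 unlike of 2 pairs (running 6/17).
Total adjacent occupied pairs: 17; unlike-type pairs: 6.
6/17 is already in lowest terms.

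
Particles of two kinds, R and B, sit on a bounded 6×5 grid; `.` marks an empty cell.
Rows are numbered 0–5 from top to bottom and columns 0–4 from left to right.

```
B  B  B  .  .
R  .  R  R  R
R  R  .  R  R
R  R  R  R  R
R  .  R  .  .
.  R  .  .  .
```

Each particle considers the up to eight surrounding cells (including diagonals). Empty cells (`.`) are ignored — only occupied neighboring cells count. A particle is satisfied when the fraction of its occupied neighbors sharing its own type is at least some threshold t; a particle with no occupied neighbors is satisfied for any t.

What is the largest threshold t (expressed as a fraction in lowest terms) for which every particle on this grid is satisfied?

Row 0: (0,0)B 1/2 · (0,1)B 2/4 · (0,2)B 1/3
Row 1: (1,0)R 2/4 · (1,2)R 3/5 · (1,3)R 4/5 · (1,4)R 3/3
Row 2: (2,0)R 4/4 · (2,1)R 6/6 · (2,3)R 7/7 · (2,4)R 5/5
Row 3: (3,0)R 4/4 · (3,1)R 6/6 · (3,2)R 5/5 · (3,3)R 5/5 · (3,4)R 3/3
Row 4: (4,0)R 3/3 · (4,2)R 4/4
Row 5: (5,1)R 2/2
The smallest same-type fraction is 1/3 at (0,2), which reduces to 1/3. Any threshold above that leaves this particle unsatisfied.

1/3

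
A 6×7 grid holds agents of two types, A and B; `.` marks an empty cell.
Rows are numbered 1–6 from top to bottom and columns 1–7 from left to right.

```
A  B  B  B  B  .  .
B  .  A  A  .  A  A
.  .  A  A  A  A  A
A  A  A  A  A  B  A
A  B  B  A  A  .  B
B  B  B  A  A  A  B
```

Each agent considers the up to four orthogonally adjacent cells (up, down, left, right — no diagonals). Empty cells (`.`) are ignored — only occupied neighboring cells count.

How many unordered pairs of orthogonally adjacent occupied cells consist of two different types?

15

Scan each occupied cell's neighbors to the right and below so each pair is counted once.
Row 1: A(1,1)–B(1,2)≠ A(1,1)–B(2,1)≠ B(1,2)–B(1,3)= B(1,3)–B(1,4)= B(1,3)–A(2,3)≠ B(1,4)–B(1,5)= B(1,4)–A(2,4)≠  → 4/7 unlike.
Row 2: A(2,3)–A(2,4)= A(2,3)–A(3,3)= A(2,4)–A(3,4)= A(2,6)–A(2,7)= A(2,6)–A(3,6)= A(2,7)–A(3,7)=  → 0/6 unlike.
Row 3: A(3,3)–A(3,4)= A(3,3)–A(4,3)= A(3,4)–A(3,5)= A(3,4)–A(4,4)= A(3,5)–A(3,6)= A(3,5)–A(4,5)= A(3,6)–A(3,7)= A(3,6)–B(4,6)≠ A(3,7)–A(4,7)=  → 1/9 unlike.
Row 4: A(4,1)–A(4,2)= A(4,1)–A(5,1)= A(4,2)–A(4,3)= A(4,2)–B(5,2)≠ A(4,3)–A(4,4)= A(4,3)–B(5,3)≠ A(4,4)–A(4,5)= A(4,4)–A(5,4)= A(4,5)–B(4,6)≠ A(4,5)–A(5,5)= B(4,6)–A(4,7)≠ A(4,7)–B(5,7)≠  → 5/12 unlike.
Row 5: A(5,1)–B(5,2)≠ A(5,1)–B(6,1)≠ B(5,2)–B(5,3)= B(5,2)–B(6,2)= B(5,3)–A(5,4)≠ B(5,3)–B(6,3)= A(5,4)–A(5,5)= A(5,4)–A(6,4)= A(5,5)–A(6,5)= B(5,7)–B(6,7)=  → 3/10 unlike.
Row 6: B(6,1)–B(6,2)= B(6,2)–B(6,3)= B(6,3)–A(6,4)≠ A(6,4)–A(6,5)= A(6,5)–A(6,6)= A(6,6)–B(6,7)≠  → 2/6 unlike.
Total adjacent occupied pairs: 50; unlike-type pairs: 15.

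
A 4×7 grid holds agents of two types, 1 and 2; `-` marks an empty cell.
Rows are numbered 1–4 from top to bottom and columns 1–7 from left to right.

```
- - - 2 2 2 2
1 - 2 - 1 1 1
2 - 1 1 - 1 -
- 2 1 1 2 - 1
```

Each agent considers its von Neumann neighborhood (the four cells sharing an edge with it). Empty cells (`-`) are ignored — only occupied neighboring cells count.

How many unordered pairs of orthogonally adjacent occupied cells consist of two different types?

Scan each occupied cell's neighbors to the right and below so each pair is counted once.
From row 1: 3 unlike of 6 pairs (running 3/6).
From row 2: 2 unlike of 5 pairs (running 5/11).
From row 3: 0 unlike of 3 pairs (running 5/14).
From row 4: 2 unlike of 3 pairs (running 7/17).
Total adjacent occupied pairs: 17; unlike-type pairs: 7.

7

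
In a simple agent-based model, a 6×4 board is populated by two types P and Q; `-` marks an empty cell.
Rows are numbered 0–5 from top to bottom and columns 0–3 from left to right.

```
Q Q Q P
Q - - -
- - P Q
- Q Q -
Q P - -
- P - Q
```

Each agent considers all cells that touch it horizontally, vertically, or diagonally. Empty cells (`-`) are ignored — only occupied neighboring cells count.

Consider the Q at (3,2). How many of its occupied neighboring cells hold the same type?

Occupied neighbors of (3,2): (2,2)=P, (2,3)=Q, (3,1)=Q, (4,1)=P.
Same type (Q): 2 of 4.

2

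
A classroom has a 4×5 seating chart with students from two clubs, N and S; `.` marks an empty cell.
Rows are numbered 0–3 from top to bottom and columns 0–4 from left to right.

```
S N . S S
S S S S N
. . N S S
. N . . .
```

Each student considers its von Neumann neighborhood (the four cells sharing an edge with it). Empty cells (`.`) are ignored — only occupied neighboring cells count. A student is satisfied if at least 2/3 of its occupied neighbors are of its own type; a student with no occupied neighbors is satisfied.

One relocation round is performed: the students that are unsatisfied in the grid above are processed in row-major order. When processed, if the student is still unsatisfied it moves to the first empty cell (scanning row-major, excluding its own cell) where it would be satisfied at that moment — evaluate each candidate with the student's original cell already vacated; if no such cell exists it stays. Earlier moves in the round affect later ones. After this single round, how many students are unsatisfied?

0

Initially unsatisfied (in order): (0,0), (0,1), (0,4), (1,4), (2,2), (2,4).
  (0,0) → (0,2).
  (0,1) → (2,1).
  (0,4) → (0,0).
  (1,4) → (3,0).
  (2,2) → (2,0).
  (2,4): now satisfied by earlier moves; stays.
Resulting grid:
S . S S .
S S S S .
N N . S S
N N . . .
All satisfied now.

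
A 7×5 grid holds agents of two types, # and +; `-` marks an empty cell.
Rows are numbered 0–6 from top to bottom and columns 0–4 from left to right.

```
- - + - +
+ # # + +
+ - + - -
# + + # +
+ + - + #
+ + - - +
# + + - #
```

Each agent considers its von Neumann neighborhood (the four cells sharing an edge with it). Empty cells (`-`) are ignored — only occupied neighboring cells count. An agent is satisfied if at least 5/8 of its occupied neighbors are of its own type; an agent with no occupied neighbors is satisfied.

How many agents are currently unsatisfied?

Row 0: (0,2)+ 0/1 not · (0,4)+ 1/1 satisfied
Row 1: (1,0)+ 1/2 not · (1,1)# 1/2 not · (1,2)# 1/4 not · (1,3)+ 1/2 not · (1,4)+ 2/2 satisfied
Row 2: (2,0)+ 1/2 not · (2,2)+ 1/2 not
Row 3: (3,0)# 0/3 not · (3,1)+ 2/3 satisfied · (3,2)+ 2/3 satisfied · (3,3)# 0/3 not · (3,4)+ 0/2 not
Row 4: (4,0)+ 2/3 satisfied · (4,1)+ 3/3 satisfied · (4,3)+ 0/2 not · (4,4)# 0/3 not
Row 5: (5,0)+ 2/3 satisfied · (5,1)+ 3/3 satisfied · (5,4)+ 0/2 not
Row 6: (6,0)# 0/2 not · (6,1)+ 2/3 satisfied · (6,2)+ 1/1 satisfied · (6,4)# 0/1 not
Unsatisfied: (0,2), (1,0), (1,1), (1,2), (1,3), (2,0), (2,2), (3,0), (3,3), (3,4), (4,3), (4,4), (5,4), (6,0), (6,4) — 15 in total.

15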